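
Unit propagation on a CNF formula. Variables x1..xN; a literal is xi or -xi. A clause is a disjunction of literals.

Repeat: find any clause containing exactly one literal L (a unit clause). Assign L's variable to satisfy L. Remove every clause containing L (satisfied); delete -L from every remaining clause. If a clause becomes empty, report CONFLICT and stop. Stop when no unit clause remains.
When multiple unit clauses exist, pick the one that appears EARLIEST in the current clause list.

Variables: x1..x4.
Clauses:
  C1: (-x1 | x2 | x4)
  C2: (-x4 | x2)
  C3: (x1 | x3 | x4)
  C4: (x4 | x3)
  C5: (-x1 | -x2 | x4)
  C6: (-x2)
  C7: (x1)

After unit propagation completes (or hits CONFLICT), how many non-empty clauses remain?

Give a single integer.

unit clause [-2] forces x2=F; simplify:
  drop 2 from [-1, 2, 4] -> [-1, 4]
  drop 2 from [-4, 2] -> [-4]
  satisfied 2 clause(s); 5 remain; assigned so far: [2]
unit clause [-4] forces x4=F; simplify:
  drop 4 from [-1, 4] -> [-1]
  drop 4 from [1, 3, 4] -> [1, 3]
  drop 4 from [4, 3] -> [3]
  satisfied 1 clause(s); 4 remain; assigned so far: [2, 4]
unit clause [-1] forces x1=F; simplify:
  drop 1 from [1, 3] -> [3]
  drop 1 from [1] -> [] (empty!)
  satisfied 1 clause(s); 3 remain; assigned so far: [1, 2, 4]
CONFLICT (empty clause)

Answer: 2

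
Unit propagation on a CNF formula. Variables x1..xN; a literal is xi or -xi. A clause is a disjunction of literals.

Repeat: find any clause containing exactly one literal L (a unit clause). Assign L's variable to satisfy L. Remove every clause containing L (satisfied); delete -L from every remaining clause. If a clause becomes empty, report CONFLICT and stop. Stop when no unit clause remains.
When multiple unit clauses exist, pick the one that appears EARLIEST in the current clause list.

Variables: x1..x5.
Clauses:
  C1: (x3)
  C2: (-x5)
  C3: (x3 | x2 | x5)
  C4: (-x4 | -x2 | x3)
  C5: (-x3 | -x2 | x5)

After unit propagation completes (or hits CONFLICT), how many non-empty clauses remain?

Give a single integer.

unit clause [3] forces x3=T; simplify:
  drop -3 from [-3, -2, 5] -> [-2, 5]
  satisfied 3 clause(s); 2 remain; assigned so far: [3]
unit clause [-5] forces x5=F; simplify:
  drop 5 from [-2, 5] -> [-2]
  satisfied 1 clause(s); 1 remain; assigned so far: [3, 5]
unit clause [-2] forces x2=F; simplify:
  satisfied 1 clause(s); 0 remain; assigned so far: [2, 3, 5]

Answer: 0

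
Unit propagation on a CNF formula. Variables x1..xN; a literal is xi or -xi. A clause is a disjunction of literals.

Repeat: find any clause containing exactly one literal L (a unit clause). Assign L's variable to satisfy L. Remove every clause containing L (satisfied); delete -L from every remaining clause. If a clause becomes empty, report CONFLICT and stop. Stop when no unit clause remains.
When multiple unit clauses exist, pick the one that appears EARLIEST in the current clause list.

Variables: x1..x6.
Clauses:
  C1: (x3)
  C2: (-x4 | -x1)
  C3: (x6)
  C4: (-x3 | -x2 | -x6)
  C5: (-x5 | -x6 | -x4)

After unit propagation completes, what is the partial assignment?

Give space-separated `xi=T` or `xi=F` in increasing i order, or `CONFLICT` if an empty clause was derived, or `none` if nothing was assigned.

Answer: x2=F x3=T x6=T

Derivation:
unit clause [3] forces x3=T; simplify:
  drop -3 from [-3, -2, -6] -> [-2, -6]
  satisfied 1 clause(s); 4 remain; assigned so far: [3]
unit clause [6] forces x6=T; simplify:
  drop -6 from [-2, -6] -> [-2]
  drop -6 from [-5, -6, -4] -> [-5, -4]
  satisfied 1 clause(s); 3 remain; assigned so far: [3, 6]
unit clause [-2] forces x2=F; simplify:
  satisfied 1 clause(s); 2 remain; assigned so far: [2, 3, 6]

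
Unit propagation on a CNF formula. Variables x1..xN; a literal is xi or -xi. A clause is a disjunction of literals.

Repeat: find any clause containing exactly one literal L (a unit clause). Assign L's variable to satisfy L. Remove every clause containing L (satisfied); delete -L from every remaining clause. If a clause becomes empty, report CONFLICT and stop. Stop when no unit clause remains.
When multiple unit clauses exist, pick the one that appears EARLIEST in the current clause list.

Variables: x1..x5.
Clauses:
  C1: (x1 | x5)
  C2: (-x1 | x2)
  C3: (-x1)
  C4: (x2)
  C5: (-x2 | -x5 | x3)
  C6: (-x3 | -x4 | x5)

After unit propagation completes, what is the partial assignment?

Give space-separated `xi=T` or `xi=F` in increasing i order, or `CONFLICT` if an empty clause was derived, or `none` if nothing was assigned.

unit clause [-1] forces x1=F; simplify:
  drop 1 from [1, 5] -> [5]
  satisfied 2 clause(s); 4 remain; assigned so far: [1]
unit clause [5] forces x5=T; simplify:
  drop -5 from [-2, -5, 3] -> [-2, 3]
  satisfied 2 clause(s); 2 remain; assigned so far: [1, 5]
unit clause [2] forces x2=T; simplify:
  drop -2 from [-2, 3] -> [3]
  satisfied 1 clause(s); 1 remain; assigned so far: [1, 2, 5]
unit clause [3] forces x3=T; simplify:
  satisfied 1 clause(s); 0 remain; assigned so far: [1, 2, 3, 5]

Answer: x1=F x2=T x3=T x5=T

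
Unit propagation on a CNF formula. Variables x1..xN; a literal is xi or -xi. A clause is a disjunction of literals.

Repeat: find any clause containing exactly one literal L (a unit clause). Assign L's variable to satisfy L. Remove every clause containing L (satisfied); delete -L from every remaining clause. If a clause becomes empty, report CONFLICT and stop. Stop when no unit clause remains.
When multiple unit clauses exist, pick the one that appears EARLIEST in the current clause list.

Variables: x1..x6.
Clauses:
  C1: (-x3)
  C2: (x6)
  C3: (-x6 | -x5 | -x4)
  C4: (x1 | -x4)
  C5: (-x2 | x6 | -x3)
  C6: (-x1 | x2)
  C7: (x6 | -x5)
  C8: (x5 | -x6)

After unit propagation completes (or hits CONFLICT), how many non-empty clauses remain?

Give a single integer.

Answer: 1

Derivation:
unit clause [-3] forces x3=F; simplify:
  satisfied 2 clause(s); 6 remain; assigned so far: [3]
unit clause [6] forces x6=T; simplify:
  drop -6 from [-6, -5, -4] -> [-5, -4]
  drop -6 from [5, -6] -> [5]
  satisfied 2 clause(s); 4 remain; assigned so far: [3, 6]
unit clause [5] forces x5=T; simplify:
  drop -5 from [-5, -4] -> [-4]
  satisfied 1 clause(s); 3 remain; assigned so far: [3, 5, 6]
unit clause [-4] forces x4=F; simplify:
  satisfied 2 clause(s); 1 remain; assigned so far: [3, 4, 5, 6]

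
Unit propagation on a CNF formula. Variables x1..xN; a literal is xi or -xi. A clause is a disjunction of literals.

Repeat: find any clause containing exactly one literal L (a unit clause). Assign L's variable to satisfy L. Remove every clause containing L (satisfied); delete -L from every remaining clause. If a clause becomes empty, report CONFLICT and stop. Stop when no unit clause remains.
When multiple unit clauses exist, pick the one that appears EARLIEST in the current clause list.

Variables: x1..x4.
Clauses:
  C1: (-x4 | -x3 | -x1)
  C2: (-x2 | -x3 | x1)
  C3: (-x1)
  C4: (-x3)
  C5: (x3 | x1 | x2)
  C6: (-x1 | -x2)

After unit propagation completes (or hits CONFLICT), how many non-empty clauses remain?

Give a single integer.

unit clause [-1] forces x1=F; simplify:
  drop 1 from [-2, -3, 1] -> [-2, -3]
  drop 1 from [3, 1, 2] -> [3, 2]
  satisfied 3 clause(s); 3 remain; assigned so far: [1]
unit clause [-3] forces x3=F; simplify:
  drop 3 from [3, 2] -> [2]
  satisfied 2 clause(s); 1 remain; assigned so far: [1, 3]
unit clause [2] forces x2=T; simplify:
  satisfied 1 clause(s); 0 remain; assigned so far: [1, 2, 3]

Answer: 0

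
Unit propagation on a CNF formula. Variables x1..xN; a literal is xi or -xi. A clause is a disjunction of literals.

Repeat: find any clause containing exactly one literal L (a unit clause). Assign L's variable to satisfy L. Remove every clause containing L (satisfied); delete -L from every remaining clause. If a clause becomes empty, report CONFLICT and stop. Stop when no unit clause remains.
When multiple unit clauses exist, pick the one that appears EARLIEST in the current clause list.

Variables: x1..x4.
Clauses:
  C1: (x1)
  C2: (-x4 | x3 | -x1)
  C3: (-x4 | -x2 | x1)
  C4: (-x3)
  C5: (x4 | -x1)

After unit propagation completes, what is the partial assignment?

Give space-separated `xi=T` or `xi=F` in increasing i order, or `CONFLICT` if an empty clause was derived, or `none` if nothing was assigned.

Answer: CONFLICT

Derivation:
unit clause [1] forces x1=T; simplify:
  drop -1 from [-4, 3, -1] -> [-4, 3]
  drop -1 from [4, -1] -> [4]
  satisfied 2 clause(s); 3 remain; assigned so far: [1]
unit clause [-3] forces x3=F; simplify:
  drop 3 from [-4, 3] -> [-4]
  satisfied 1 clause(s); 2 remain; assigned so far: [1, 3]
unit clause [-4] forces x4=F; simplify:
  drop 4 from [4] -> [] (empty!)
  satisfied 1 clause(s); 1 remain; assigned so far: [1, 3, 4]
CONFLICT (empty clause)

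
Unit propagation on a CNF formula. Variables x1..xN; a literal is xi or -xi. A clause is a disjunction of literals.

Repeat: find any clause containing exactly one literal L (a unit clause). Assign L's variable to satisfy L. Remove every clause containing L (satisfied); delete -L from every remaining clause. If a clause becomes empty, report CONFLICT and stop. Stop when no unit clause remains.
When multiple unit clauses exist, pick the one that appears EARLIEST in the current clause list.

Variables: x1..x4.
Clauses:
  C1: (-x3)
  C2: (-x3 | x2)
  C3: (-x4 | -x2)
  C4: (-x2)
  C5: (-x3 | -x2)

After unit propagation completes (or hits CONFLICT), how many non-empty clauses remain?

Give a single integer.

unit clause [-3] forces x3=F; simplify:
  satisfied 3 clause(s); 2 remain; assigned so far: [3]
unit clause [-2] forces x2=F; simplify:
  satisfied 2 clause(s); 0 remain; assigned so far: [2, 3]

Answer: 0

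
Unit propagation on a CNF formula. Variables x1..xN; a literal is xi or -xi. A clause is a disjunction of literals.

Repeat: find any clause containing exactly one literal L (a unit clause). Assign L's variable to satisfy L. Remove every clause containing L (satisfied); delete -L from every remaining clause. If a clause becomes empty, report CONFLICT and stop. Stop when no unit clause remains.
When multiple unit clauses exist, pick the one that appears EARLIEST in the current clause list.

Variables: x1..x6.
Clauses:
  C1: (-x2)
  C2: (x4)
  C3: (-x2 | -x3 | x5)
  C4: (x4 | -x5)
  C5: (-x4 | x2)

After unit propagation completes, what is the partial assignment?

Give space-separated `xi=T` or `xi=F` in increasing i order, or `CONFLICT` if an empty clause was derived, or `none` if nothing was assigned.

Answer: CONFLICT

Derivation:
unit clause [-2] forces x2=F; simplify:
  drop 2 from [-4, 2] -> [-4]
  satisfied 2 clause(s); 3 remain; assigned so far: [2]
unit clause [4] forces x4=T; simplify:
  drop -4 from [-4] -> [] (empty!)
  satisfied 2 clause(s); 1 remain; assigned so far: [2, 4]
CONFLICT (empty clause)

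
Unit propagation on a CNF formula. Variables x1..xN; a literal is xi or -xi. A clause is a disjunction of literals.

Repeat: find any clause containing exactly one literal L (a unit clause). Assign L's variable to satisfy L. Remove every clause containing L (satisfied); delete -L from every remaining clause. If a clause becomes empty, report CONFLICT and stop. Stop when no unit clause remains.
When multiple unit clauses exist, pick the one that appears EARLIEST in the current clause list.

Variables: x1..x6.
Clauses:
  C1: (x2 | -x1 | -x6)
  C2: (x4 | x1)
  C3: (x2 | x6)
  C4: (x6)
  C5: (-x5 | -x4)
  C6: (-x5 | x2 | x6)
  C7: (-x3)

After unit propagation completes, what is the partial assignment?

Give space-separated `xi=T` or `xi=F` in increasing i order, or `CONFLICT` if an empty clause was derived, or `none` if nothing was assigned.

unit clause [6] forces x6=T; simplify:
  drop -6 from [2, -1, -6] -> [2, -1]
  satisfied 3 clause(s); 4 remain; assigned so far: [6]
unit clause [-3] forces x3=F; simplify:
  satisfied 1 clause(s); 3 remain; assigned so far: [3, 6]

Answer: x3=F x6=T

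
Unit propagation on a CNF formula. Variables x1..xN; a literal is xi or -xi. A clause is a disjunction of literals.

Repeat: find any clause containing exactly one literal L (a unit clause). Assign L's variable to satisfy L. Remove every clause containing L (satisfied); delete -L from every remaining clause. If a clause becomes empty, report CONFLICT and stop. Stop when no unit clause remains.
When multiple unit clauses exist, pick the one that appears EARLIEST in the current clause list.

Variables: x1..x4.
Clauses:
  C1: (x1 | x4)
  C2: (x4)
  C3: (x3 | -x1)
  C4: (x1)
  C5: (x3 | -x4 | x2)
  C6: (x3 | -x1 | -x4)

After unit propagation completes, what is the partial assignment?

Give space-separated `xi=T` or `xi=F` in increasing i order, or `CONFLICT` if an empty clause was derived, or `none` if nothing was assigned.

Answer: x1=T x3=T x4=T

Derivation:
unit clause [4] forces x4=T; simplify:
  drop -4 from [3, -4, 2] -> [3, 2]
  drop -4 from [3, -1, -4] -> [3, -1]
  satisfied 2 clause(s); 4 remain; assigned so far: [4]
unit clause [1] forces x1=T; simplify:
  drop -1 from [3, -1] -> [3]
  drop -1 from [3, -1] -> [3]
  satisfied 1 clause(s); 3 remain; assigned so far: [1, 4]
unit clause [3] forces x3=T; simplify:
  satisfied 3 clause(s); 0 remain; assigned so far: [1, 3, 4]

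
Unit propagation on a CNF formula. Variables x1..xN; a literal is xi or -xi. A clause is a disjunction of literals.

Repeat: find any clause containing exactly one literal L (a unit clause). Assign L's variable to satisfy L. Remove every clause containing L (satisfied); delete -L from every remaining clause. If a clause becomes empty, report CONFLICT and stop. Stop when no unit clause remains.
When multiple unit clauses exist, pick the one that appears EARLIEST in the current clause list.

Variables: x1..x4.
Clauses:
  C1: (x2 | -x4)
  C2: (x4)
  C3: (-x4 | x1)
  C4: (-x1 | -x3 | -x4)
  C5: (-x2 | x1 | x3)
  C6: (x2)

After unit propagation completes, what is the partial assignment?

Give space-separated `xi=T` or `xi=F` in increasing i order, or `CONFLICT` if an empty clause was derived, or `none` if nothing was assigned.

Answer: x1=T x2=T x3=F x4=T

Derivation:
unit clause [4] forces x4=T; simplify:
  drop -4 from [2, -4] -> [2]
  drop -4 from [-4, 1] -> [1]
  drop -4 from [-1, -3, -4] -> [-1, -3]
  satisfied 1 clause(s); 5 remain; assigned so far: [4]
unit clause [2] forces x2=T; simplify:
  drop -2 from [-2, 1, 3] -> [1, 3]
  satisfied 2 clause(s); 3 remain; assigned so far: [2, 4]
unit clause [1] forces x1=T; simplify:
  drop -1 from [-1, -3] -> [-3]
  satisfied 2 clause(s); 1 remain; assigned so far: [1, 2, 4]
unit clause [-3] forces x3=F; simplify:
  satisfied 1 clause(s); 0 remain; assigned so far: [1, 2, 3, 4]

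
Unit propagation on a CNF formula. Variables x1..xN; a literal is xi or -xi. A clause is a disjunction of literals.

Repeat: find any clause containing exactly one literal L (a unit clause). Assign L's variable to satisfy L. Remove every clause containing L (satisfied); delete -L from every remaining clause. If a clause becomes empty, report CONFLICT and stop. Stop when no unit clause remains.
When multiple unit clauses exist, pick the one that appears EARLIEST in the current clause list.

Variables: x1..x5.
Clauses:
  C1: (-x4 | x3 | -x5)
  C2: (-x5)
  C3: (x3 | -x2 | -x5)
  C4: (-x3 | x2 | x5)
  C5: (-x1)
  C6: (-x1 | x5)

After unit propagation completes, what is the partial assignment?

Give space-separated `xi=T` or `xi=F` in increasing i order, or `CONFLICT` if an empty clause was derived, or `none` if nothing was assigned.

Answer: x1=F x5=F

Derivation:
unit clause [-5] forces x5=F; simplify:
  drop 5 from [-3, 2, 5] -> [-3, 2]
  drop 5 from [-1, 5] -> [-1]
  satisfied 3 clause(s); 3 remain; assigned so far: [5]
unit clause [-1] forces x1=F; simplify:
  satisfied 2 clause(s); 1 remain; assigned so far: [1, 5]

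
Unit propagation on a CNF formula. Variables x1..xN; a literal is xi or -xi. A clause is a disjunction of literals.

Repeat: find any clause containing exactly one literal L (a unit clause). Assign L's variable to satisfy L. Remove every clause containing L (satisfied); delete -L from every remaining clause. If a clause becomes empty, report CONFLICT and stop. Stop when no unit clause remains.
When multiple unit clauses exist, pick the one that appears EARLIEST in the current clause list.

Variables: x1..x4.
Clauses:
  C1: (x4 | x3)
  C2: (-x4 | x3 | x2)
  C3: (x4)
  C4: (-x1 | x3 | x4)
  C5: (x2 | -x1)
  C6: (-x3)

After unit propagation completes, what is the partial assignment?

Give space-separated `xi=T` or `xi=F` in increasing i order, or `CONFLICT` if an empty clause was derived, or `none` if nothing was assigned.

unit clause [4] forces x4=T; simplify:
  drop -4 from [-4, 3, 2] -> [3, 2]
  satisfied 3 clause(s); 3 remain; assigned so far: [4]
unit clause [-3] forces x3=F; simplify:
  drop 3 from [3, 2] -> [2]
  satisfied 1 clause(s); 2 remain; assigned so far: [3, 4]
unit clause [2] forces x2=T; simplify:
  satisfied 2 clause(s); 0 remain; assigned so far: [2, 3, 4]

Answer: x2=T x3=F x4=T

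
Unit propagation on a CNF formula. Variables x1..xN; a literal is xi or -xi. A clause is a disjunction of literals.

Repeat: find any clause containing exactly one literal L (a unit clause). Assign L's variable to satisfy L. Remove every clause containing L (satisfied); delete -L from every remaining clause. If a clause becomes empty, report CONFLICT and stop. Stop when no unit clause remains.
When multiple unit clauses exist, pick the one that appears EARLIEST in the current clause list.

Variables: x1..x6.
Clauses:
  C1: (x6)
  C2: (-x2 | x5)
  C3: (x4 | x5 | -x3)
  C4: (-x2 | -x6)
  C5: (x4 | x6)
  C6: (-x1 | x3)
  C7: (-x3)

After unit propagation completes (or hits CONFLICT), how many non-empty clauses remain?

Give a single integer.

unit clause [6] forces x6=T; simplify:
  drop -6 from [-2, -6] -> [-2]
  satisfied 2 clause(s); 5 remain; assigned so far: [6]
unit clause [-2] forces x2=F; simplify:
  satisfied 2 clause(s); 3 remain; assigned so far: [2, 6]
unit clause [-3] forces x3=F; simplify:
  drop 3 from [-1, 3] -> [-1]
  satisfied 2 clause(s); 1 remain; assigned so far: [2, 3, 6]
unit clause [-1] forces x1=F; simplify:
  satisfied 1 clause(s); 0 remain; assigned so far: [1, 2, 3, 6]

Answer: 0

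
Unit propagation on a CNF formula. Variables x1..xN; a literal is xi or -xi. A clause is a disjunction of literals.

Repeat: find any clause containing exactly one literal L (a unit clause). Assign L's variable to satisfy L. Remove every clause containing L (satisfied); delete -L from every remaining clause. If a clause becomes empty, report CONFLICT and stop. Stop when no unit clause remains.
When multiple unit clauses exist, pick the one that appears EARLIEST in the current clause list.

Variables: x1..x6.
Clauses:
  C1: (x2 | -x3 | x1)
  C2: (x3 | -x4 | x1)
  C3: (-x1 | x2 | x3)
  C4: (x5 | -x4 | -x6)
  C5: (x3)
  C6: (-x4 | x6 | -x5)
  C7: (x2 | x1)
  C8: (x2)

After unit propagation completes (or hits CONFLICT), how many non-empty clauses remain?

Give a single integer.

Answer: 2

Derivation:
unit clause [3] forces x3=T; simplify:
  drop -3 from [2, -3, 1] -> [2, 1]
  satisfied 3 clause(s); 5 remain; assigned so far: [3]
unit clause [2] forces x2=T; simplify:
  satisfied 3 clause(s); 2 remain; assigned so far: [2, 3]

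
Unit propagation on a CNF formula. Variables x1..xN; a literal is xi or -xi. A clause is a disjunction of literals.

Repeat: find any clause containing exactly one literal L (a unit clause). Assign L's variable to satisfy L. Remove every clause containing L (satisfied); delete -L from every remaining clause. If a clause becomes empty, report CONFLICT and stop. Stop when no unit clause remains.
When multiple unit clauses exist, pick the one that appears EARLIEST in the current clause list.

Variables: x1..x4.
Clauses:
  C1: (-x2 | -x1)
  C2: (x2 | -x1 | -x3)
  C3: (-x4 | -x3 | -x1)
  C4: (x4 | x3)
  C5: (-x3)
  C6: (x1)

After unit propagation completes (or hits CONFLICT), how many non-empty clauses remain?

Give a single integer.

unit clause [-3] forces x3=F; simplify:
  drop 3 from [4, 3] -> [4]
  satisfied 3 clause(s); 3 remain; assigned so far: [3]
unit clause [4] forces x4=T; simplify:
  satisfied 1 clause(s); 2 remain; assigned so far: [3, 4]
unit clause [1] forces x1=T; simplify:
  drop -1 from [-2, -1] -> [-2]
  satisfied 1 clause(s); 1 remain; assigned so far: [1, 3, 4]
unit clause [-2] forces x2=F; simplify:
  satisfied 1 clause(s); 0 remain; assigned so far: [1, 2, 3, 4]

Answer: 0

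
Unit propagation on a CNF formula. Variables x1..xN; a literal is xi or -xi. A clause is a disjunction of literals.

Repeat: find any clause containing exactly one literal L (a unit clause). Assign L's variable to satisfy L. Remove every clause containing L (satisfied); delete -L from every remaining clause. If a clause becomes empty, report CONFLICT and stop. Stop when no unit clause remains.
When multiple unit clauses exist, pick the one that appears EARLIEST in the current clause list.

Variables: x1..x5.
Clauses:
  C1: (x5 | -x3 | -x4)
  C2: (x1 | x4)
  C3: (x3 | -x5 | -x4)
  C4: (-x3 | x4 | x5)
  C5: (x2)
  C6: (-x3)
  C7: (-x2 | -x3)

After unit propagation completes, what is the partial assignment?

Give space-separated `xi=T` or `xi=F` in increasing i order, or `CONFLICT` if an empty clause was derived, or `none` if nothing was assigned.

Answer: x2=T x3=F

Derivation:
unit clause [2] forces x2=T; simplify:
  drop -2 from [-2, -3] -> [-3]
  satisfied 1 clause(s); 6 remain; assigned so far: [2]
unit clause [-3] forces x3=F; simplify:
  drop 3 from [3, -5, -4] -> [-5, -4]
  satisfied 4 clause(s); 2 remain; assigned so far: [2, 3]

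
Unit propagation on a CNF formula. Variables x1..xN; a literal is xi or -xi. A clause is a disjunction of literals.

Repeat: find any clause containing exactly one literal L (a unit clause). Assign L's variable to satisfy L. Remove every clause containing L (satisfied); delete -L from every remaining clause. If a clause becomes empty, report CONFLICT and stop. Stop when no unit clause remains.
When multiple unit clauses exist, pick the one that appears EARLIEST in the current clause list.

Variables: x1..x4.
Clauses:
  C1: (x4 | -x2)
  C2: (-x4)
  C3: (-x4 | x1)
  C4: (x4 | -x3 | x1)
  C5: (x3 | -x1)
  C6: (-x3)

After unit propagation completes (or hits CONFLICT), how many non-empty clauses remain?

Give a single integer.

unit clause [-4] forces x4=F; simplify:
  drop 4 from [4, -2] -> [-2]
  drop 4 from [4, -3, 1] -> [-3, 1]
  satisfied 2 clause(s); 4 remain; assigned so far: [4]
unit clause [-2] forces x2=F; simplify:
  satisfied 1 clause(s); 3 remain; assigned so far: [2, 4]
unit clause [-3] forces x3=F; simplify:
  drop 3 from [3, -1] -> [-1]
  satisfied 2 clause(s); 1 remain; assigned so far: [2, 3, 4]
unit clause [-1] forces x1=F; simplify:
  satisfied 1 clause(s); 0 remain; assigned so far: [1, 2, 3, 4]

Answer: 0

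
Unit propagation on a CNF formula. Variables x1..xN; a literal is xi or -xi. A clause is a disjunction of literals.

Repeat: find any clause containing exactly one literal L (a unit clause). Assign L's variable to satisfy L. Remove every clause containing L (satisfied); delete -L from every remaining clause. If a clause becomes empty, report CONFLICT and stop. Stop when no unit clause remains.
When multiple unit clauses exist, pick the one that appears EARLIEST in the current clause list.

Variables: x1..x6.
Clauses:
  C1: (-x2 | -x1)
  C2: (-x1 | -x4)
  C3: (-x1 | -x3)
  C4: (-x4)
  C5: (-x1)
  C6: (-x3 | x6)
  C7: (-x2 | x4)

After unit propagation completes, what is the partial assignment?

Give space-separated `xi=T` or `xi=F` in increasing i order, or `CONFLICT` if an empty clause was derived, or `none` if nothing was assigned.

unit clause [-4] forces x4=F; simplify:
  drop 4 from [-2, 4] -> [-2]
  satisfied 2 clause(s); 5 remain; assigned so far: [4]
unit clause [-1] forces x1=F; simplify:
  satisfied 3 clause(s); 2 remain; assigned so far: [1, 4]
unit clause [-2] forces x2=F; simplify:
  satisfied 1 clause(s); 1 remain; assigned so far: [1, 2, 4]

Answer: x1=F x2=F x4=F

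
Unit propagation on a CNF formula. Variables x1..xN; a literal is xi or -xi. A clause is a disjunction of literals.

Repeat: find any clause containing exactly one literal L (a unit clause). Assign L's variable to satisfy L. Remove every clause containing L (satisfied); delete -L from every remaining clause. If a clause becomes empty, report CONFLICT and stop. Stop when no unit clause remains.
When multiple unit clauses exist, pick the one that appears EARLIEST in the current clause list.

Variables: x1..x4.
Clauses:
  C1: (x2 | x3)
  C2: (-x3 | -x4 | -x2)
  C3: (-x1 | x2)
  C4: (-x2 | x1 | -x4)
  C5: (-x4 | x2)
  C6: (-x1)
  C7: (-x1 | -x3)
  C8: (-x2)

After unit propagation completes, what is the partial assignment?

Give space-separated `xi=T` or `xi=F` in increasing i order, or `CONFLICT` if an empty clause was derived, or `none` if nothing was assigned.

Answer: x1=F x2=F x3=T x4=F

Derivation:
unit clause [-1] forces x1=F; simplify:
  drop 1 from [-2, 1, -4] -> [-2, -4]
  satisfied 3 clause(s); 5 remain; assigned so far: [1]
unit clause [-2] forces x2=F; simplify:
  drop 2 from [2, 3] -> [3]
  drop 2 from [-4, 2] -> [-4]
  satisfied 3 clause(s); 2 remain; assigned so far: [1, 2]
unit clause [3] forces x3=T; simplify:
  satisfied 1 clause(s); 1 remain; assigned so far: [1, 2, 3]
unit clause [-4] forces x4=F; simplify:
  satisfied 1 clause(s); 0 remain; assigned so far: [1, 2, 3, 4]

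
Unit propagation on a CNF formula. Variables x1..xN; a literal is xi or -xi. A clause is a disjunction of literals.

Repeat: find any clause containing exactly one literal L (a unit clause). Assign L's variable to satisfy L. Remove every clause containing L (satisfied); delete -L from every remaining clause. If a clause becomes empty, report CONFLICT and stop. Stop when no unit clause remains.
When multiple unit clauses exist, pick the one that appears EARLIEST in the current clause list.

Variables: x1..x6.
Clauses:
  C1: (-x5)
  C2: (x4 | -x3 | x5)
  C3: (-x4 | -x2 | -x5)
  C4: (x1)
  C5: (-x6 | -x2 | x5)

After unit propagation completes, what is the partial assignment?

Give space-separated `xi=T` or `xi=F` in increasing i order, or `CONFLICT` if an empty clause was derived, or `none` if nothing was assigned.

unit clause [-5] forces x5=F; simplify:
  drop 5 from [4, -3, 5] -> [4, -3]
  drop 5 from [-6, -2, 5] -> [-6, -2]
  satisfied 2 clause(s); 3 remain; assigned so far: [5]
unit clause [1] forces x1=T; simplify:
  satisfied 1 clause(s); 2 remain; assigned so far: [1, 5]

Answer: x1=T x5=F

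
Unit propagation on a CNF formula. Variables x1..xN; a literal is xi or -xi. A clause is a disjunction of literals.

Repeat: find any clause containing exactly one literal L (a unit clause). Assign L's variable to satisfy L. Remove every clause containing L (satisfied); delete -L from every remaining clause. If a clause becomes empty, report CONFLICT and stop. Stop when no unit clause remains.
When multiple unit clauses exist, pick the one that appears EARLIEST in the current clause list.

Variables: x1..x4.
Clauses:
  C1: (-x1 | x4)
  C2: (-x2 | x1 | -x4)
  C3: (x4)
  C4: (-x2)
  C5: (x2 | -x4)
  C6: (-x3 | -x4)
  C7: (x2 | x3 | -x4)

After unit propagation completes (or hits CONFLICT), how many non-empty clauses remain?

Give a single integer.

unit clause [4] forces x4=T; simplify:
  drop -4 from [-2, 1, -4] -> [-2, 1]
  drop -4 from [2, -4] -> [2]
  drop -4 from [-3, -4] -> [-3]
  drop -4 from [2, 3, -4] -> [2, 3]
  satisfied 2 clause(s); 5 remain; assigned so far: [4]
unit clause [-2] forces x2=F; simplify:
  drop 2 from [2] -> [] (empty!)
  drop 2 from [2, 3] -> [3]
  satisfied 2 clause(s); 3 remain; assigned so far: [2, 4]
CONFLICT (empty clause)

Answer: 2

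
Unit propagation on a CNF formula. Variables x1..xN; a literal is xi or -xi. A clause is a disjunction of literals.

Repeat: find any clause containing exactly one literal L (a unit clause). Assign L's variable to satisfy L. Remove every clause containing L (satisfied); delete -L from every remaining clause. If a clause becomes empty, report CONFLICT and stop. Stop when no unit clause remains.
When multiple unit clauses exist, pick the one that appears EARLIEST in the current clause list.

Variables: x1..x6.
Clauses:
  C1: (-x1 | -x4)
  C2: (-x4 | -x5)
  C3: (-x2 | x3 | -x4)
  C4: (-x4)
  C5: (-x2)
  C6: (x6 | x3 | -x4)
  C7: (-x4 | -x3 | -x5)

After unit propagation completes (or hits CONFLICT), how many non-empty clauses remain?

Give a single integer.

unit clause [-4] forces x4=F; simplify:
  satisfied 6 clause(s); 1 remain; assigned so far: [4]
unit clause [-2] forces x2=F; simplify:
  satisfied 1 clause(s); 0 remain; assigned so far: [2, 4]

Answer: 0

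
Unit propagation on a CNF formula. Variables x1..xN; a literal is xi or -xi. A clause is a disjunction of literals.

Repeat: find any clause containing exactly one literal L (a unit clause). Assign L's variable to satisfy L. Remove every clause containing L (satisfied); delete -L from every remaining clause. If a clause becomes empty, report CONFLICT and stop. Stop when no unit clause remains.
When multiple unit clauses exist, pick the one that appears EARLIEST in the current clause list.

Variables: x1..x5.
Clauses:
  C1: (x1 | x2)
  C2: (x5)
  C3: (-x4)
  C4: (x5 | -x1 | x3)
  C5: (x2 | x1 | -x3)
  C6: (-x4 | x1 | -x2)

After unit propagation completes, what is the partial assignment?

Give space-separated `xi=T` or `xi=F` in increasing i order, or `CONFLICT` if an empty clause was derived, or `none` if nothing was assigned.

Answer: x4=F x5=T

Derivation:
unit clause [5] forces x5=T; simplify:
  satisfied 2 clause(s); 4 remain; assigned so far: [5]
unit clause [-4] forces x4=F; simplify:
  satisfied 2 clause(s); 2 remain; assigned so far: [4, 5]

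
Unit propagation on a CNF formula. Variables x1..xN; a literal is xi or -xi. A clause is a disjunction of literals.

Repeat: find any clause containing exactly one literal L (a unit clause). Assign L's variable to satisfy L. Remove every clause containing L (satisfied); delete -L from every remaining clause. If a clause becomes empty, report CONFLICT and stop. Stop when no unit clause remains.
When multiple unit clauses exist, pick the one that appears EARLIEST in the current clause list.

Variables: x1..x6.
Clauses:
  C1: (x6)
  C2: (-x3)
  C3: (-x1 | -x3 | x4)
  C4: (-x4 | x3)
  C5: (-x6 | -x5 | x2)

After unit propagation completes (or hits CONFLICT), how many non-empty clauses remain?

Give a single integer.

unit clause [6] forces x6=T; simplify:
  drop -6 from [-6, -5, 2] -> [-5, 2]
  satisfied 1 clause(s); 4 remain; assigned so far: [6]
unit clause [-3] forces x3=F; simplify:
  drop 3 from [-4, 3] -> [-4]
  satisfied 2 clause(s); 2 remain; assigned so far: [3, 6]
unit clause [-4] forces x4=F; simplify:
  satisfied 1 clause(s); 1 remain; assigned so far: [3, 4, 6]

Answer: 1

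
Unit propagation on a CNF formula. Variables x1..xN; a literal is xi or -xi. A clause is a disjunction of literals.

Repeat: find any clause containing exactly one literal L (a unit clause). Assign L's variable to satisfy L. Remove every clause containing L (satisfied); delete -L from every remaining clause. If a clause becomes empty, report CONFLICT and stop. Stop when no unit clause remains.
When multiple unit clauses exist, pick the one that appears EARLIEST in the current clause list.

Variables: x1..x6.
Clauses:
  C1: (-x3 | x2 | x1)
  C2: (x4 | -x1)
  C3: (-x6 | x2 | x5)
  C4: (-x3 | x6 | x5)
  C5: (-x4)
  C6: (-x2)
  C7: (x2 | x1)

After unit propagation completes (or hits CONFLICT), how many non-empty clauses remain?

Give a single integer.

Answer: 3

Derivation:
unit clause [-4] forces x4=F; simplify:
  drop 4 from [4, -1] -> [-1]
  satisfied 1 clause(s); 6 remain; assigned so far: [4]
unit clause [-1] forces x1=F; simplify:
  drop 1 from [-3, 2, 1] -> [-3, 2]
  drop 1 from [2, 1] -> [2]
  satisfied 1 clause(s); 5 remain; assigned so far: [1, 4]
unit clause [-2] forces x2=F; simplify:
  drop 2 from [-3, 2] -> [-3]
  drop 2 from [-6, 2, 5] -> [-6, 5]
  drop 2 from [2] -> [] (empty!)
  satisfied 1 clause(s); 4 remain; assigned so far: [1, 2, 4]
CONFLICT (empty clause)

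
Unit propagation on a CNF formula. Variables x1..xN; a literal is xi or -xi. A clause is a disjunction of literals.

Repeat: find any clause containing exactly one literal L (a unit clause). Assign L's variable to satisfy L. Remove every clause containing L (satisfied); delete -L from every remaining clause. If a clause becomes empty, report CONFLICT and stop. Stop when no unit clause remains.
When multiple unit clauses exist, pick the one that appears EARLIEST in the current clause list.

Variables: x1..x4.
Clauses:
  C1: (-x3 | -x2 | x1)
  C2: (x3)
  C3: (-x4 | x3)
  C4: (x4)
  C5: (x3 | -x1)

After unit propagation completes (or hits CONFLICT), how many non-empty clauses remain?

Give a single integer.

unit clause [3] forces x3=T; simplify:
  drop -3 from [-3, -2, 1] -> [-2, 1]
  satisfied 3 clause(s); 2 remain; assigned so far: [3]
unit clause [4] forces x4=T; simplify:
  satisfied 1 clause(s); 1 remain; assigned so far: [3, 4]

Answer: 1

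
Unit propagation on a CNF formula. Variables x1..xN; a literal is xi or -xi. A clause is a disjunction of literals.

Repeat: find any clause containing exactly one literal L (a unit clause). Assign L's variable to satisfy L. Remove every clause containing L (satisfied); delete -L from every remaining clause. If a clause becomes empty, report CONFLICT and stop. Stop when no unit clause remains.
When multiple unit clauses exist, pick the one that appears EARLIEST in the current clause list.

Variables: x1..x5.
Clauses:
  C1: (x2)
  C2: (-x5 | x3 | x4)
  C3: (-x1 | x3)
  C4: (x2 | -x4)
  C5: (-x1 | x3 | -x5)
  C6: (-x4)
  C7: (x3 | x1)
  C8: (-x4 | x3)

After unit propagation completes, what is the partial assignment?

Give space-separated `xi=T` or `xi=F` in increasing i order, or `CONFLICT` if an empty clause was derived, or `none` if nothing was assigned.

unit clause [2] forces x2=T; simplify:
  satisfied 2 clause(s); 6 remain; assigned so far: [2]
unit clause [-4] forces x4=F; simplify:
  drop 4 from [-5, 3, 4] -> [-5, 3]
  satisfied 2 clause(s); 4 remain; assigned so far: [2, 4]

Answer: x2=T x4=F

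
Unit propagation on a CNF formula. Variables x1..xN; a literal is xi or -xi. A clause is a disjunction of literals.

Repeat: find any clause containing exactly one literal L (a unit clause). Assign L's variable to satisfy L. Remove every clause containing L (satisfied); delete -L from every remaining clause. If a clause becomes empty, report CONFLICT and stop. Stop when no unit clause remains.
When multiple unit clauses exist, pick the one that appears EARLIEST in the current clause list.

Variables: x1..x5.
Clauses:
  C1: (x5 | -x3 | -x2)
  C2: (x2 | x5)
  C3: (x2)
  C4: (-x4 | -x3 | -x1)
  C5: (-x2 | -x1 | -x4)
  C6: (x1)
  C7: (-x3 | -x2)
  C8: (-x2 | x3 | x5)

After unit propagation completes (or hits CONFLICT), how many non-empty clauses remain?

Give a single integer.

Answer: 0

Derivation:
unit clause [2] forces x2=T; simplify:
  drop -2 from [5, -3, -2] -> [5, -3]
  drop -2 from [-2, -1, -4] -> [-1, -4]
  drop -2 from [-3, -2] -> [-3]
  drop -2 from [-2, 3, 5] -> [3, 5]
  satisfied 2 clause(s); 6 remain; assigned so far: [2]
unit clause [1] forces x1=T; simplify:
  drop -1 from [-4, -3, -1] -> [-4, -3]
  drop -1 from [-1, -4] -> [-4]
  satisfied 1 clause(s); 5 remain; assigned so far: [1, 2]
unit clause [-4] forces x4=F; simplify:
  satisfied 2 clause(s); 3 remain; assigned so far: [1, 2, 4]
unit clause [-3] forces x3=F; simplify:
  drop 3 from [3, 5] -> [5]
  satisfied 2 clause(s); 1 remain; assigned so far: [1, 2, 3, 4]
unit clause [5] forces x5=T; simplify:
  satisfied 1 clause(s); 0 remain; assigned so far: [1, 2, 3, 4, 5]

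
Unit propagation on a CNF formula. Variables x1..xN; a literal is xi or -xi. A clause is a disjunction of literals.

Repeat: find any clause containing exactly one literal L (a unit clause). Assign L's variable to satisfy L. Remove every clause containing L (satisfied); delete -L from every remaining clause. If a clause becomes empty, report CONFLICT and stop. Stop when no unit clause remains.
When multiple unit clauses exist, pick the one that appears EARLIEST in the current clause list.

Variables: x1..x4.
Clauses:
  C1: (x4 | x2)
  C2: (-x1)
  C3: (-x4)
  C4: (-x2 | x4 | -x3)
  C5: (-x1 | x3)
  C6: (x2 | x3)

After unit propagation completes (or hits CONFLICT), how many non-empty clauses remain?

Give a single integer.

Answer: 0

Derivation:
unit clause [-1] forces x1=F; simplify:
  satisfied 2 clause(s); 4 remain; assigned so far: [1]
unit clause [-4] forces x4=F; simplify:
  drop 4 from [4, 2] -> [2]
  drop 4 from [-2, 4, -3] -> [-2, -3]
  satisfied 1 clause(s); 3 remain; assigned so far: [1, 4]
unit clause [2] forces x2=T; simplify:
  drop -2 from [-2, -3] -> [-3]
  satisfied 2 clause(s); 1 remain; assigned so far: [1, 2, 4]
unit clause [-3] forces x3=F; simplify:
  satisfied 1 clause(s); 0 remain; assigned so far: [1, 2, 3, 4]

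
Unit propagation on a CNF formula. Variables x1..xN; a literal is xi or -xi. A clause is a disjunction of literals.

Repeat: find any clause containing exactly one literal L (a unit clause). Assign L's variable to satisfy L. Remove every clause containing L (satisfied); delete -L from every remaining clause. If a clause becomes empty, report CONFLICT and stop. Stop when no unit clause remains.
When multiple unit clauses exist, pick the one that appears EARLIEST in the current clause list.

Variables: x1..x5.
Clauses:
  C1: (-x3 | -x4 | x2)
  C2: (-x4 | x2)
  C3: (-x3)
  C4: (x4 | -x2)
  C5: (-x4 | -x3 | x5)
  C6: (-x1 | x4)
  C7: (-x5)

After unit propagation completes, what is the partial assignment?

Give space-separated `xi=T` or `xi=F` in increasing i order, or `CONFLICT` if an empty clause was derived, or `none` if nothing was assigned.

Answer: x3=F x5=F

Derivation:
unit clause [-3] forces x3=F; simplify:
  satisfied 3 clause(s); 4 remain; assigned so far: [3]
unit clause [-5] forces x5=F; simplify:
  satisfied 1 clause(s); 3 remain; assigned so far: [3, 5]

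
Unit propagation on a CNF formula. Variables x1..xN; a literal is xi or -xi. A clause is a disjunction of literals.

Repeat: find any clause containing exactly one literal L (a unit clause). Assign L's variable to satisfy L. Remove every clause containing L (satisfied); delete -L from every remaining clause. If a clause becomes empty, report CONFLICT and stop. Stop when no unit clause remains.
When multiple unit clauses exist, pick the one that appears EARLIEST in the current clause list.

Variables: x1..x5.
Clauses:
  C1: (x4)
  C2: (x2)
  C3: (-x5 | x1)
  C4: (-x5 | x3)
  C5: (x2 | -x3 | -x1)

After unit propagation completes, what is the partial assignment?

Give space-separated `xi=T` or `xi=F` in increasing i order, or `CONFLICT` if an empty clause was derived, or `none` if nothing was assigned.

unit clause [4] forces x4=T; simplify:
  satisfied 1 clause(s); 4 remain; assigned so far: [4]
unit clause [2] forces x2=T; simplify:
  satisfied 2 clause(s); 2 remain; assigned so far: [2, 4]

Answer: x2=T x4=T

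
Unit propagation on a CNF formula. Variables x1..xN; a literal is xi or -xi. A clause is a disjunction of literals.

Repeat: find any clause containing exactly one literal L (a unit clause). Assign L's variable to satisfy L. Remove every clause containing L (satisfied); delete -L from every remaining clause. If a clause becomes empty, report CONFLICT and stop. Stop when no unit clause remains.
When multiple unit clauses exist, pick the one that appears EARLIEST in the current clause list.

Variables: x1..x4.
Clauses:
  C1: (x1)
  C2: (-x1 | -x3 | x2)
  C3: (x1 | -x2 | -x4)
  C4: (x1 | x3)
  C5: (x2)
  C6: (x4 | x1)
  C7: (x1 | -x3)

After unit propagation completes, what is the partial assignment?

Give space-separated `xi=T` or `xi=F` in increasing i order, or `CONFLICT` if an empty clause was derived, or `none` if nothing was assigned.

Answer: x1=T x2=T

Derivation:
unit clause [1] forces x1=T; simplify:
  drop -1 from [-1, -3, 2] -> [-3, 2]
  satisfied 5 clause(s); 2 remain; assigned so far: [1]
unit clause [2] forces x2=T; simplify:
  satisfied 2 clause(s); 0 remain; assigned so far: [1, 2]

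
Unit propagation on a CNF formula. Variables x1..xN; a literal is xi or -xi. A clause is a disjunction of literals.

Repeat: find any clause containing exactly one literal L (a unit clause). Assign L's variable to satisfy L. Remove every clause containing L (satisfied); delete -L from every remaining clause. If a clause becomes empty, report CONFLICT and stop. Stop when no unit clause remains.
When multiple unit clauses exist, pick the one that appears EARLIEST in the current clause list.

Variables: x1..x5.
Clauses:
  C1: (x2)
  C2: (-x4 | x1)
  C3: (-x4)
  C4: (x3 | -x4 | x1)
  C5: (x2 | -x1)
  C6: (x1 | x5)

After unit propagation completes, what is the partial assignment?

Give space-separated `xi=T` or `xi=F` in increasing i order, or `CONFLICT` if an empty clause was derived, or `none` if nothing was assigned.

unit clause [2] forces x2=T; simplify:
  satisfied 2 clause(s); 4 remain; assigned so far: [2]
unit clause [-4] forces x4=F; simplify:
  satisfied 3 clause(s); 1 remain; assigned so far: [2, 4]

Answer: x2=T x4=F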